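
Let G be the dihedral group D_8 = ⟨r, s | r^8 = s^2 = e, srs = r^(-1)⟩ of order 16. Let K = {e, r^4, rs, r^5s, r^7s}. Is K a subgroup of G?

|K| = 5 does not divide |G| = 16, so by Lagrange K is not a subgroup.

No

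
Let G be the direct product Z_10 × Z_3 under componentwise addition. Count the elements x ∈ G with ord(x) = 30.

An element (a,b) has order lcm(ord(a), ord(b)); count pairs with lcm equal to 30.
Enumerating gives 8 such elements.

8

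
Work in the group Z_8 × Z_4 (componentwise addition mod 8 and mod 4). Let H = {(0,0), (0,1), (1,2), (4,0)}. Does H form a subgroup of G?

(0,1) ∈ H but its inverse (0,3) ∉ H, so H is not a subgroup.

No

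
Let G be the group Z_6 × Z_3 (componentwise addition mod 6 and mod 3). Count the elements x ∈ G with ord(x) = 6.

An element (a,b) has order lcm(ord(a), ord(b)); count pairs with lcm equal to 6.
Enumerating gives 8 such elements.

8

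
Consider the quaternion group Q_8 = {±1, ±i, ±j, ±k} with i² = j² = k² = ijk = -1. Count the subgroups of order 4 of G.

3

|G| = 8 and 4 | 8, so subgroups of order 4 are possible by Lagrange.
The subgroups of order 4 are: {1, -1, i, -i}; {1, -1, j, -j}; {1, -1, k, -k}.
So G has 3 subgroups of order 4.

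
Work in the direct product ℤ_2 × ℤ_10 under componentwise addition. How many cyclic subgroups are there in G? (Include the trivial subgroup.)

Each element a generates a cyclic subgroup ⟨a⟩; distinct elements may generate the same one (a cyclic group of order d has φ(d) generators).
Cyclic subgroups by order — order 1: 1; order 2: 3; order 5: 1; order 10: 3.
Total: 8.

8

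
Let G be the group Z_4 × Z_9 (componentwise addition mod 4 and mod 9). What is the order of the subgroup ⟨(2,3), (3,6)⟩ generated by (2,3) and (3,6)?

12

|⟨(2,3)⟩| = 6 and |⟨(3,6)⟩| = 12, so |H| is a multiple of lcm(6, 12) = 12 and divides |G| = 36.
Closing under the operation: H = {(0,0), (0,3), (0,6), (1,0), (1,3), (1,6), (2,0), (2,3), (2,6), (3,0), (3,3), (3,6)}, so |H| = 12.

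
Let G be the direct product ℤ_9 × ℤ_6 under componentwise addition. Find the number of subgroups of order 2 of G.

1

|G| = 54 and 2 | 54, so subgroups of order 2 are possible by Lagrange.
The subgroups of order 2 are: {(0,0), (0,3)}.
So G has 1 subgroup of order 2.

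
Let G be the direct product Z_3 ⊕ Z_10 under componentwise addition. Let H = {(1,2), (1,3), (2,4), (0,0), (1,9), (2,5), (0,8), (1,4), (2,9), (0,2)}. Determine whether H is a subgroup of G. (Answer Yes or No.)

(2,4) ∈ H but its inverse (1,6) ∉ H, so H is not a subgroup.

No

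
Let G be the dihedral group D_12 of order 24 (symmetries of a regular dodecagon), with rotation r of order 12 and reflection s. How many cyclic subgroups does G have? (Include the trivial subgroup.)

Group the elements of G by the cyclic subgroup they generate; each cyclic subgroup of order d accounts for φ(d) elements.
Cyclic subgroups by order — order 1: 1; order 2: 13; order 3: 1; order 4: 1; order 6: 1; order 12: 1.
Total: 18.

18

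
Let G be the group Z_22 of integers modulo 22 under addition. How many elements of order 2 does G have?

In a cyclic group of order 22, the number of elements of order d (for d | 22) is φ(d).
φ(2) = 1.

1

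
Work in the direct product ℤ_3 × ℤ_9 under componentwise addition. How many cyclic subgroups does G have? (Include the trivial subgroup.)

8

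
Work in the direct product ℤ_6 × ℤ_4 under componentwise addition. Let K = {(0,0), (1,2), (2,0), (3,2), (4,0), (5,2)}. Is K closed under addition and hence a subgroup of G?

|K| = 6 divides |G| = 24, consistent with Lagrange.
K contains the identity, every element's inverse is in K, and K is closed under +: it is a subgroup.
In fact K = ⟨(1,2)⟩.

Yes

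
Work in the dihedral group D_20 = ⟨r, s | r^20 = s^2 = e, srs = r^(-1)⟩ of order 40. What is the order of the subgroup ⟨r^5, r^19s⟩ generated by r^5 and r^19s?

|⟨r^5⟩| = 4 and |⟨r^19s⟩| = 2, so |H| is a multiple of lcm(4, 2) = 4 and divides |G| = 40.
Closing under the operation: H = {e, r^5, r^10, r^15, r^4s, r^9s, r^14s, r^19s}, so |H| = 8.

8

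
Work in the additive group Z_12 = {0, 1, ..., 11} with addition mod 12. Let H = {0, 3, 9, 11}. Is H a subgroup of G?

No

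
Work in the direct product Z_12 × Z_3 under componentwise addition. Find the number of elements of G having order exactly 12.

An element (a,b) has order lcm(ord(a), ord(b)); count pairs with lcm equal to 12.
Enumerating gives 16 such elements.

16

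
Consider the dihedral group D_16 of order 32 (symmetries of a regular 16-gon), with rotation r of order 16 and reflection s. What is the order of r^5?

Computing powers of r^5: the smallest k with (r^5)^k = e is k = 16.

16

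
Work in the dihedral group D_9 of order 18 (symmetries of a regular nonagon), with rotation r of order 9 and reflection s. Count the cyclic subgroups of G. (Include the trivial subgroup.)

A cyclic subgroup of order d is generated by each of its φ(d) elements of order d, so the cyclic subgroups of order d number (#elements of order d)/φ(d).
Cyclic subgroups by order — order 1: 1; order 2: 9; order 3: 1; order 9: 1.
Total: 12.

12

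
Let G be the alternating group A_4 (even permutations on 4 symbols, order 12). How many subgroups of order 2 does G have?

|G| = 12 and 2 | 12, so subgroups of order 2 are possible by Lagrange.
The subgroups of order 2 are: {e, (1 2)(3 4)}; {e, (1 3)(2 4)}; {e, (1 4)(2 3)}.
So G has 3 subgroups of order 2.

3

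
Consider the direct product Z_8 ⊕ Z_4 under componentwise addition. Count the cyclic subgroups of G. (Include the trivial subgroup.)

14

Each element a generates a cyclic subgroup ⟨a⟩; distinct elements may generate the same one (a cyclic group of order d has φ(d) generators).
Cyclic subgroups by order — order 1: 1; order 2: 3; order 4: 6; order 8: 4.
Total: 14.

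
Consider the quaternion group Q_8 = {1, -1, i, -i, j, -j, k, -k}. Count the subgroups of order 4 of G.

|G| = 8 and 4 | 8, so subgroups of order 4 are possible by Lagrange.
The subgroups of order 4 are: {1, -1, i, -i}; {1, -1, j, -j}; {1, -1, k, -k}.
So G has 3 subgroups of order 4.

3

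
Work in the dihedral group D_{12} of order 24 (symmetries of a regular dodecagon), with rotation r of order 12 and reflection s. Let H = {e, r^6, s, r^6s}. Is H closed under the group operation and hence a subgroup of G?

|H| = 4 divides |G| = 24, consistent with Lagrange.
H contains the identity, every element's inverse is in H, and H is closed under ·: it is a subgroup.

Yes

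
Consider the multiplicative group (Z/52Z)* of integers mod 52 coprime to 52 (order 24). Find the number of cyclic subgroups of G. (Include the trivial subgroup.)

Each element a generates a cyclic subgroup ⟨a⟩; distinct elements may generate the same one (a cyclic group of order d has φ(d) generators).
Cyclic subgroups by order — order 1: 1; order 2: 3; order 3: 1; order 4: 2; order 6: 3; order 12: 2.
Total: 12.

12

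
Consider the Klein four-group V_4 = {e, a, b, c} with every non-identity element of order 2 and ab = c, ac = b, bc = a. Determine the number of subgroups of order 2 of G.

3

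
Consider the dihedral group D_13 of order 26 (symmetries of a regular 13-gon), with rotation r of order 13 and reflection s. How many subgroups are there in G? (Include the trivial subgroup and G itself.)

16

|G| = 26, so by Lagrange every subgroup order divides 26. Divisors: 1, 2, 13, 26.
Subgroups by order — order 1: 1; order 2: 13; order 13: 1; order 26: 1.
Total: 1 + 13 + 1 + 1 = 16.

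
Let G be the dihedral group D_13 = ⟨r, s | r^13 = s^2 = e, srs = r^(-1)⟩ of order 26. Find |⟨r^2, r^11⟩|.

13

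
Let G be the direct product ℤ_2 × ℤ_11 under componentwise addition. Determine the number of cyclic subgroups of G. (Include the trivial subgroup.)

4

Group the elements of G by the cyclic subgroup they generate; each cyclic subgroup of order d accounts for φ(d) elements.
Cyclic subgroups by order — order 1: 1; order 2: 1; order 11: 1; order 22: 1.
Total: 4.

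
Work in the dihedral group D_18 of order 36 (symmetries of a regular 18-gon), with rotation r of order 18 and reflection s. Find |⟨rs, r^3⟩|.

|⟨rs⟩| = 2 and |⟨r^3⟩| = 6, so |H| is a multiple of lcm(2, 6) = 6 and divides |G| = 36.
Closing under the operation: H = {e, r^3, r^6, r^9, r^12, r^15, rs, r^4s, r^7s, r^10s, r^13s, r^16s}, so |H| = 12.

12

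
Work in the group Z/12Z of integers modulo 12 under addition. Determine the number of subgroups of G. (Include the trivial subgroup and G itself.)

6

Subgroups of the cyclic group Z/12Z correspond bijectively to divisors of 12.
Divisors of 12: 1, 2, 3, 4, 6, 12.
So Z/12Z has 6 subgroups.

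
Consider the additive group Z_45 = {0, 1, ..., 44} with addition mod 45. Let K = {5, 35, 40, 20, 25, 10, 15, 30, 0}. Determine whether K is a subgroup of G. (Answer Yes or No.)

Yes

|K| = 9 divides |G| = 45, consistent with Lagrange.
K contains the identity, every element's inverse is in K, and K is closed under +: it is a subgroup.
In fact K = ⟨35⟩.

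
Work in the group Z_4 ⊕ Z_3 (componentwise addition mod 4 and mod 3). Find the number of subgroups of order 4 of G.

|G| = 12 and 4 | 12, so subgroups of order 4 are possible by Lagrange.
The subgroups of order 4 are: {(0,0), (1,0), (2,0), (3,0)}.
So G has 1 subgroup of order 4.

1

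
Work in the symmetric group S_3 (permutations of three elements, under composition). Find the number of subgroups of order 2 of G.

|G| = 6 and 2 | 6, so subgroups of order 2 are possible by Lagrange.
The subgroups of order 2 are: {e, (1 2)}; {e, (1 3)}; {e, (2 3)}.
So G has 3 subgroups of order 2.

3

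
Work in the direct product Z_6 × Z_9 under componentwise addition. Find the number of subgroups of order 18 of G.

4

|G| = 54 and 18 | 54, so subgroups of order 18 are possible by Lagrange.
The subgroups of order 18 are: {(0,0), (0,1), (0,2), (0,3), (0,4), (0,5), (0,6), (0,7), (0,8), (3,0), (3,1), (3,2), (3,3), (3,4), (3,5), (3,6), (3,7), (3,8)}; {(0,0), (0,3), (0,6), (1,0), (1,3), (1,6), (2,0), (2,3), (2,6), (3,0), (3,3), (3,6), (4,0), (4,3), (4,6), (5,0), (5,3), (5,6)}; {(0,0), (0,3), (0,6), (1,1), (1,4), (1,7), (2,2), (2,5), (2,8), (3,0), (3,3), (3,6), (4,1), (4,4), (4,7), (5,2), (5,5), (5,8)}; {(0,0), (0,3), (0,6), (1,2), (1,5), (1,8), (2,1), (2,4), (2,7), (3,0), (3,3), (3,6), (4,2), (4,5), (4,8), (5,1), (5,4), (5,7)}.
So G has 4 subgroups of order 18.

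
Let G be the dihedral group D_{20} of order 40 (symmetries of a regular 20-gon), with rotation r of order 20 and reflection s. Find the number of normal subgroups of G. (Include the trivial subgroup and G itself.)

G has 48 subgroups. Checking conjugation-invariance by order — order 1: 1/1 normal; order 2: 1/21 normal; order 4: 1/11 normal; order 5: 1/1 normal; order 8: 0/5 normal; order 10: 1/5 normal; order 20: 3/3 normal; order 40: 1/1 normal.
Total normal subgroups: 9.

9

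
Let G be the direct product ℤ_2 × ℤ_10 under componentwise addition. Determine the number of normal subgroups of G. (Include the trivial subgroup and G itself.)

G is abelian, so every subgroup is normal.
G has 10 subgroups in total, hence 10 normal subgroups.

10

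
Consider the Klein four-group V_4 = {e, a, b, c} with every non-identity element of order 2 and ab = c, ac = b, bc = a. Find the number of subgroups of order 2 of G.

|G| = 4 and 2 | 4, so subgroups of order 2 are possible by Lagrange.
The subgroups of order 2 are: {e, a}; {e, b}; {e, c}.
So G has 3 subgroups of order 2.

3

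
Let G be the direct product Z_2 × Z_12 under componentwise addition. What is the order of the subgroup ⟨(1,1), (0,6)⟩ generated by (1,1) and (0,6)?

|⟨(1,1)⟩| = 12 and |⟨(0,6)⟩| = 2, so |H| is a multiple of lcm(12, 2) = 12 and divides |G| = 24.
Closing under the operation: H = {(0,0), (0,2), (0,4), (0,6), (0,8), (0,10), (1,1), (1,3), (1,5), (1,7), (1,9), (1,11)}, so |H| = 12.

12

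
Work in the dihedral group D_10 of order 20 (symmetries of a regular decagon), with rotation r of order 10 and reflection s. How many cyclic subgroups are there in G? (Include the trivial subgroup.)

14

Group the elements of G by the cyclic subgroup they generate; each cyclic subgroup of order d accounts for φ(d) elements.
Cyclic subgroups by order — order 1: 1; order 2: 11; order 5: 1; order 10: 1.
Total: 14.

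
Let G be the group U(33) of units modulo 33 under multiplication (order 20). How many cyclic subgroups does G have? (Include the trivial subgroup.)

8

A cyclic subgroup of order d is generated by each of its φ(d) elements of order d, so the cyclic subgroups of order d number (#elements of order d)/φ(d).
Cyclic subgroups by order — order 1: 1; order 2: 3; order 5: 1; order 10: 3.
Total: 8.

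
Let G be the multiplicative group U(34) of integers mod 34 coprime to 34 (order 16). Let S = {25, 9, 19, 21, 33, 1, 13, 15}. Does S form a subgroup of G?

|S| = 8 divides |G| = 16, consistent with Lagrange.
S contains the identity, every element's inverse is in S, and S is closed under ·: it is a subgroup.
In fact S = ⟨9⟩.

Yes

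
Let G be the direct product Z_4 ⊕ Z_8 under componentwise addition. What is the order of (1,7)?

8

The order of (1,7) in Z_4 × Z_8 is lcm(ord(1) in Z_4, ord(7) in Z_8).
ord(1) = 4 and ord(7) = 8, so |⟨(1,7)⟩| = lcm(4, 8) = 8.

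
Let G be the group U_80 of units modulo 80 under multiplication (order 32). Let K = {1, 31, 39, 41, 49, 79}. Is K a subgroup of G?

No

|K| = 6 does not divide |G| = 32, so by Lagrange K is not a subgroup.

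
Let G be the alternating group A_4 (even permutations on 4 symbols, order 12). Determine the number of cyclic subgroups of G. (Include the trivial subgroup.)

8

Each element a generates a cyclic subgroup ⟨a⟩; distinct elements may generate the same one (a cyclic group of order d has φ(d) generators).
Cyclic subgroups by order — order 1: 1; order 2: 3; order 3: 4.
Total: 8.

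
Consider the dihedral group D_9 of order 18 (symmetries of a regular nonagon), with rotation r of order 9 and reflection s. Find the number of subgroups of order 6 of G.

3

|G| = 18 and 6 | 18, so subgroups of order 6 are possible by Lagrange.
The subgroups of order 6 are: {e, r^3, r^6, r^2s, r^5s, r^8s}; {e, r^3, r^6, s, r^3s, r^6s}; {e, r^3, r^6, rs, r^4s, r^7s}.
So G has 3 subgroups of order 6.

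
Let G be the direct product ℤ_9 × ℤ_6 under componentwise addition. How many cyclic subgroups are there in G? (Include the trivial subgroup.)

16

Group the elements of G by the cyclic subgroup they generate; each cyclic subgroup of order d accounts for φ(d) elements.
Cyclic subgroups by order — order 1: 1; order 2: 1; order 3: 4; order 6: 4; order 9: 3; order 18: 3.
Total: 16.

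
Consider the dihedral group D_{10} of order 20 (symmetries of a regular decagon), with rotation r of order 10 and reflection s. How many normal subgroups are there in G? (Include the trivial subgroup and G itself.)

7

G has 22 subgroups. Checking conjugation-invariance by order — order 1: 1/1 normal; order 2: 1/11 normal; order 4: 0/5 normal; order 5: 1/1 normal; order 10: 3/3 normal; order 20: 1/1 normal.
Total normal subgroups: 7.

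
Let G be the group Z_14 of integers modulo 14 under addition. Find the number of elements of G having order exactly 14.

In a cyclic group of order 14, the number of elements of order d (for d | 14) is φ(d).
φ(14) = 6.

6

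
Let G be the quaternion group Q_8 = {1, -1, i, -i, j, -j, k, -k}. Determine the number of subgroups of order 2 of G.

|G| = 8 and 2 | 8, so subgroups of order 2 are possible by Lagrange.
The subgroups of order 2 are: {1, -1}.
So G has 1 subgroup of order 2.

1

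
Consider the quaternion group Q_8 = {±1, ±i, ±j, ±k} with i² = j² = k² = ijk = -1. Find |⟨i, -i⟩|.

4

|⟨i⟩| = 4 and |⟨-i⟩| = 4, so |H| is a multiple of lcm(4, 4) = 4 and divides |G| = 8.
Closing under the operation: H = {1, -1, i, -i}, so |H| = 4.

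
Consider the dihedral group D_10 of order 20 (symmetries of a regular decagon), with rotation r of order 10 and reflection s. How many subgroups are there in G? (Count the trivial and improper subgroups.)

22

|G| = 20, so by Lagrange every subgroup order divides 20. Divisors: 1, 2, 4, 5, 10, 20.
Subgroups by order — order 1: 1; order 2: 11; order 4: 5; order 5: 1; order 10: 3; order 20: 1.
Total: 1 + 11 + 5 + 1 + 3 + 1 = 22.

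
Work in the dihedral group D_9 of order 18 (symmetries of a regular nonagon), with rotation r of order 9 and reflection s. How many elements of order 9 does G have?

6

The elements of order 9 are: r, r^2, r^4, r^5, r^7, r^8.
That's 6.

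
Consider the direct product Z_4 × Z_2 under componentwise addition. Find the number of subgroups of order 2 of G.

|G| = 8 and 2 | 8, so subgroups of order 2 are possible by Lagrange.
The subgroups of order 2 are: {(0,0), (0,1)}; {(0,0), (2,0)}; {(0,0), (2,1)}.
So G has 3 subgroups of order 2.

3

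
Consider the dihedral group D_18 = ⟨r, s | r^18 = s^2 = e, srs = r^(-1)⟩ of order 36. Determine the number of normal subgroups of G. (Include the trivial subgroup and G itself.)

9

G has 45 subgroups. Checking conjugation-invariance by order — order 1: 1/1 normal; order 2: 1/19 normal; order 3: 1/1 normal; order 4: 0/9 normal; order 6: 1/7 normal; order 9: 1/1 normal; order 12: 0/3 normal; order 18: 3/3 normal; order 36: 1/1 normal.
Total normal subgroups: 9.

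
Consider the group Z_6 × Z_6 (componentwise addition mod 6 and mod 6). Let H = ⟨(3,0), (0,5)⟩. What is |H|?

|⟨(3,0)⟩| = 2 and |⟨(0,5)⟩| = 6, so |H| is a multiple of lcm(2, 6) = 6 and divides |G| = 36.
Closing under the operation: H = {(0,0), (0,1), (0,2), (0,3), (0,4), (0,5), (3,0), (3,1), (3,2), (3,3), (3,4), (3,5)}, so |H| = 12.

12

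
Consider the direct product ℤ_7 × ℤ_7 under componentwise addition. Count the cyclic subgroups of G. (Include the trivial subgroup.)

A cyclic subgroup of order d is generated by each of its φ(d) elements of order d, so the cyclic subgroups of order d number (#elements of order d)/φ(d).
Cyclic subgroups by order — order 1: 1; order 7: 8.
Total: 9.

9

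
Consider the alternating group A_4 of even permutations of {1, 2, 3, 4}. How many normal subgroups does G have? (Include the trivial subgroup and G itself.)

3

G has 10 subgroups. Checking conjugation-invariance by order — order 1: 1/1 normal; order 2: 0/3 normal; order 3: 0/4 normal; order 4: 1/1 normal; order 12: 1/1 normal.
Total normal subgroups: 3.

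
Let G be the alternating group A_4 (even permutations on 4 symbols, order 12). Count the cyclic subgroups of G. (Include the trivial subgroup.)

8

Group the elements of G by the cyclic subgroup they generate; each cyclic subgroup of order d accounts for φ(d) elements.
Cyclic subgroups by order — order 1: 1; order 2: 3; order 3: 4.
Total: 8.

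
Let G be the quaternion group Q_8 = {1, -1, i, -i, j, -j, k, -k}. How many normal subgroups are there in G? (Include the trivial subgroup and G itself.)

6

G has 6 subgroups. Checking conjugation-invariance by order — order 1: 1/1 normal; order 2: 1/1 normal; order 4: 3/3 normal; order 8: 1/1 normal.
Total normal subgroups: 6.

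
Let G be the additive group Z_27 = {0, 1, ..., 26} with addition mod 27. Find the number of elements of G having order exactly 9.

In a cyclic group of order 27, the number of elements of order d (for d | 27) is φ(d).
φ(9) = 6.

6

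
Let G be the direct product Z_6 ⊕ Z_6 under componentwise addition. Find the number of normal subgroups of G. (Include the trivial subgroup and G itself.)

G is abelian, so every subgroup is normal.
G has 30 subgroups in total, hence 30 normal subgroups.

30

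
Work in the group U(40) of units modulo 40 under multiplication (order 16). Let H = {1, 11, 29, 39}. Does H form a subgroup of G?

|H| = 4 divides |G| = 16, consistent with Lagrange.
H contains the identity, every element's inverse is in H, and H is closed under ·: it is a subgroup.

Yes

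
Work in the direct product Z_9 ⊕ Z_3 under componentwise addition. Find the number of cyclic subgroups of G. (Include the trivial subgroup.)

8

A cyclic subgroup of order d is generated by each of its φ(d) elements of order d, so the cyclic subgroups of order d number (#elements of order d)/φ(d).
Cyclic subgroups by order — order 1: 1; order 3: 4; order 9: 3.
Total: 8.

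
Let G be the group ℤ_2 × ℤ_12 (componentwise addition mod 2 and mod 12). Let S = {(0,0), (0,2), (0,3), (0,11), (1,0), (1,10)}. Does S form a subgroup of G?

(0,2) ∈ S but its inverse (0,10) ∉ S, so S is not a subgroup.

No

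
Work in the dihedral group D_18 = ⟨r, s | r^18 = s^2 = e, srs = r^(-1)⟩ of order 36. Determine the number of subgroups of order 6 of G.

7

|G| = 36 and 6 | 36, so subgroups of order 6 are possible by Lagrange.
The subgroups of order 6 are: {e, r^6, r^12, r^4s, r^10s, r^16s}; {e, r^6, r^12, r^5s, r^11s, r^17s}; {e, r^6, r^12, s, r^6s, r^12s}; {e, r^6, r^12, rs, r^7s, r^13s}; … (7 in all).
So G has 7 subgroups of order 6.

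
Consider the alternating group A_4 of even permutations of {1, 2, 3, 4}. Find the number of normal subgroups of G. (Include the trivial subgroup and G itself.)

G has 10 subgroups. Checking conjugation-invariance by order — order 1: 1/1 normal; order 2: 0/3 normal; order 3: 0/4 normal; order 4: 1/1 normal; order 12: 1/1 normal.
Total normal subgroups: 3.

3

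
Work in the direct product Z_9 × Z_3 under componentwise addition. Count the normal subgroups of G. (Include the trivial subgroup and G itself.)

10

G is abelian, so every subgroup is normal.
G has 10 subgroups in total, hence 10 normal subgroups.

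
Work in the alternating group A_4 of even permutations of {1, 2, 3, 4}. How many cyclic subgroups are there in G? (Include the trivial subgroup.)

8

Each element a generates a cyclic subgroup ⟨a⟩; distinct elements may generate the same one (a cyclic group of order d has φ(d) generators).
Cyclic subgroups by order — order 1: 1; order 2: 3; order 3: 4.
Total: 8.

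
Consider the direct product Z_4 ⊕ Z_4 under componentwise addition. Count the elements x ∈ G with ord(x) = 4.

An element (a,b) has order lcm(ord(a), ord(b)); count pairs with lcm equal to 4.
Enumerating gives 12 such elements.

12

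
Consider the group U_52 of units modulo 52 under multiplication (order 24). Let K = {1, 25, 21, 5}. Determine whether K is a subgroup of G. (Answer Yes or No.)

Yes

|K| = 4 divides |G| = 24, consistent with Lagrange.
K contains the identity, every element's inverse is in K, and K is closed under ·: it is a subgroup.
In fact K = ⟨21⟩.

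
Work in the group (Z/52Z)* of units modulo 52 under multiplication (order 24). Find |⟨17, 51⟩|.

12

|⟨17⟩| = 6 and |⟨51⟩| = 2, so |H| is a multiple of lcm(6, 2) = 6 and divides |G| = 24.
Closing under the operation: H = {1, 3, 9, 17, 23, 25, 27, 29, 35, 43, 49, 51}, so |H| = 12.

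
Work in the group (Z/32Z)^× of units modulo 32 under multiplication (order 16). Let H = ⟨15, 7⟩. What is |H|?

8

|⟨15⟩| = 2 and |⟨7⟩| = 4, so |H| is a multiple of lcm(2, 4) = 4 and divides |G| = 16.
Closing under the operation: H = {1, 7, 9, 15, 17, 23, 25, 31}, so |H| = 8.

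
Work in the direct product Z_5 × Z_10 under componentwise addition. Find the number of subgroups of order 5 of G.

6

|G| = 50 and 5 | 50, so subgroups of order 5 are possible by Lagrange.
The subgroups of order 5 are: {(0,0), (0,2), (0,4), (0,6), (0,8)}; {(0,0), (1,0), (2,0), (3,0), (4,0)}; {(0,0), (1,2), (2,4), (3,6), (4,8)}; {(0,0), (1,4), (2,8), (3,2), (4,6)}; … (6 in all).
So G has 6 subgroups of order 5.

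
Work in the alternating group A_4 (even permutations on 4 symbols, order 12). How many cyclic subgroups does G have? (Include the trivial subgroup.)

8

Group the elements of G by the cyclic subgroup they generate; each cyclic subgroup of order d accounts for φ(d) elements.
Cyclic subgroups by order — order 1: 1; order 2: 3; order 3: 4.
Total: 8.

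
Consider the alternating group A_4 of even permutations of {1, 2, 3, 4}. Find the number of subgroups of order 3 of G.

4

|G| = 12 and 3 | 12, so subgroups of order 3 are possible by Lagrange.
The subgroups of order 3 are: {e, (1 2 3), (1 3 2)}; {e, (1 2 4), (1 4 2)}; {e, (1 3 4), (1 4 3)}; {e, (2 3 4), (2 4 3)}.
So G has 4 subgroups of order 3.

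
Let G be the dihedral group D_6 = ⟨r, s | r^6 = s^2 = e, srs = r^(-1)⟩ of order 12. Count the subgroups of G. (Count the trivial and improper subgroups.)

|G| = 12, so by Lagrange every subgroup order divides 12. Divisors: 1, 2, 3, 4, 6, 12.
Subgroups by order — order 1: 1; order 2: 7; order 3: 1; order 4: 3; order 6: 3; order 12: 1.
Total: 1 + 7 + 1 + 3 + 3 + 1 = 16.

16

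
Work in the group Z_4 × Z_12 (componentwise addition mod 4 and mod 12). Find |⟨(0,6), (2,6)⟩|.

|⟨(0,6)⟩| = 2 and |⟨(2,6)⟩| = 2, so |H| is a multiple of lcm(2, 2) = 2 and divides |G| = 48.
Closing under the operation: H = {(0,0), (0,6), (2,0), (2,6)}, so |H| = 4.

4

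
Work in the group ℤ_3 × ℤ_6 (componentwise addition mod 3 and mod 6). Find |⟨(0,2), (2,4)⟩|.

9

|⟨(0,2)⟩| = 3 and |⟨(2,4)⟩| = 3, so |H| is a multiple of lcm(3, 3) = 3 and divides |G| = 18.
Closing under the operation: H = {(0,0), (0,2), (0,4), (1,0), (1,2), (1,4), (2,0), (2,2), (2,4)}, so |H| = 9.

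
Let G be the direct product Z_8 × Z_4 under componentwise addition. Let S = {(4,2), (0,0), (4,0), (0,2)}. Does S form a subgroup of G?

Yes

|S| = 4 divides |G| = 32, consistent with Lagrange.
S contains the identity, every element's inverse is in S, and S is closed under +: it is a subgroup.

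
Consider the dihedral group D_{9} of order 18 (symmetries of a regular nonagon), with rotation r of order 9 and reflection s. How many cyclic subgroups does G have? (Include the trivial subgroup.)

Group the elements of G by the cyclic subgroup they generate; each cyclic subgroup of order d accounts for φ(d) elements.
Cyclic subgroups by order — order 1: 1; order 2: 9; order 3: 1; order 9: 1.
Total: 12.

12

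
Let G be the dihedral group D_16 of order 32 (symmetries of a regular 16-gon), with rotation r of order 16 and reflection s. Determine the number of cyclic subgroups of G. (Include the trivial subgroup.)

21

Each element a generates a cyclic subgroup ⟨a⟩; distinct elements may generate the same one (a cyclic group of order d has φ(d) generators).
Cyclic subgroups by order — order 1: 1; order 2: 17; order 4: 1; order 8: 1; order 16: 1.
Total: 21.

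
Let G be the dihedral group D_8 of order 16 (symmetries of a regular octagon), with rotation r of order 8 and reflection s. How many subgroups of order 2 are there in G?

|G| = 16 and 2 | 16, so subgroups of order 2 are possible by Lagrange.
The subgroups of order 2 are: {e, r^2s}; {e, r^3s}; {e, r^4}; {e, r^4s}; … (9 in all).
So G has 9 subgroups of order 2.

9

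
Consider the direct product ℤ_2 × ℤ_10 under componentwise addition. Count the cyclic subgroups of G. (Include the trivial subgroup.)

8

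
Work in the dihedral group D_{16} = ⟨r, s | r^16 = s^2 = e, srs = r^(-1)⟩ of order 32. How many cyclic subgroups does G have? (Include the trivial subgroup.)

21

Each element a generates a cyclic subgroup ⟨a⟩; distinct elements may generate the same one (a cyclic group of order d has φ(d) generators).
Cyclic subgroups by order — order 1: 1; order 2: 17; order 4: 1; order 8: 1; order 16: 1.
Total: 21.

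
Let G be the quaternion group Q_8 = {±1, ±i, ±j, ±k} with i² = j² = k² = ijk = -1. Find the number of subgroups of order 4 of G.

3

|G| = 8 and 4 | 8, so subgroups of order 4 are possible by Lagrange.
The subgroups of order 4 are: {1, -1, i, -i}; {1, -1, j, -j}; {1, -1, k, -k}.
So G has 3 subgroups of order 4.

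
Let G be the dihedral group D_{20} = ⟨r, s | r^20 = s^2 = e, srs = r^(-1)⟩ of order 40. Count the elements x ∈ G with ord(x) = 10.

4

The elements of order 10 are: r^2, r^6, r^14, r^18.
That's 4.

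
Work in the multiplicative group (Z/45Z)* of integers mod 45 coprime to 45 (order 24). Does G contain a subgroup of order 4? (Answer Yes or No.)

4 | 24. A subgroup of order 4 is {1, 8, 17, 19}.

Yes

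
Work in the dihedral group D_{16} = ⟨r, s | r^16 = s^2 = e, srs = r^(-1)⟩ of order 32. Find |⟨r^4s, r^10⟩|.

|⟨r^4s⟩| = 2 and |⟨r^10⟩| = 8, so |H| is a multiple of lcm(2, 8) = 8 and divides |G| = 32.
Closing under the operation: H = {e, r^2, r^4, r^6, r^8, r^10, r^12, r^14, s, r^2s, r^4s, r^6s, r^8s, r^10s, r^12s, r^14s}, so |H| = 16.

16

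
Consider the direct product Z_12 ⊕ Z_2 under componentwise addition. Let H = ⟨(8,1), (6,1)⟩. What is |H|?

|⟨(8,1)⟩| = 6 and |⟨(6,1)⟩| = 2, so |H| is a multiple of lcm(6, 2) = 6 and divides |G| = 24.
Closing under the operation: H = {(0,0), (0,1), (2,0), (2,1), (4,0), (4,1), (6,0), (6,1), (8,0), (8,1), (10,0), (10,1)}, so |H| = 12.

12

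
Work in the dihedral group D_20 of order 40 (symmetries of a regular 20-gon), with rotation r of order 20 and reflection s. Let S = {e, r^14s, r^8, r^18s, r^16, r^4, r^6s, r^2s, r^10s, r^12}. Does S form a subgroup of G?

Yes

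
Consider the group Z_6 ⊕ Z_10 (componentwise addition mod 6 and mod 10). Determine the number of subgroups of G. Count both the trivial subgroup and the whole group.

20

|G| = 60, so by Lagrange every subgroup order divides 60. Divisors: 1, 2, 3, 4, 5, 6, 10, 12, 15, 20, 30, 60.
Subgroups by order — order 1: 1; order 2: 3; order 3: 1; order 4: 1; order 5: 1; order 6: 3; order 10: 3; order 12: 1; order 15: 1; order 20: 1; order 30: 3; order 60: 1.
Total: 1 + 3 + 1 + 1 + 1 + 3 + 3 + 1 + 1 + 1 + 3 + 1 = 20.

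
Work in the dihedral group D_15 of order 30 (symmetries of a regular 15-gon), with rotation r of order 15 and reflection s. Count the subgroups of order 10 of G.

3

|G| = 30 and 10 | 30, so subgroups of order 10 are possible by Lagrange.
The subgroups of order 10 are: {e, r^3, r^6, r^9, r^12, rs, r^4s, r^7s, r^10s, r^13s}; {e, r^3, r^6, r^9, r^12, r^2s, r^5s, r^8s, r^11s, r^14s}; {e, r^3, r^6, r^9, r^12, s, r^3s, r^6s, r^9s, r^12s}.
So G has 3 subgroups of order 10.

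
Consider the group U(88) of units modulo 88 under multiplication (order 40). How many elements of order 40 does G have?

0

No element of G has order 40 (even though 40 | 40).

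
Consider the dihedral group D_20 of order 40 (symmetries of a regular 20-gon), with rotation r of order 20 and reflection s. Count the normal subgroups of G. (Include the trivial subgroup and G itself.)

G has 48 subgroups. Checking conjugation-invariance by order — order 1: 1/1 normal; order 2: 1/21 normal; order 4: 1/11 normal; order 5: 1/1 normal; order 8: 0/5 normal; order 10: 1/5 normal; order 20: 3/3 normal; order 40: 1/1 normal.
Total normal subgroups: 9.

9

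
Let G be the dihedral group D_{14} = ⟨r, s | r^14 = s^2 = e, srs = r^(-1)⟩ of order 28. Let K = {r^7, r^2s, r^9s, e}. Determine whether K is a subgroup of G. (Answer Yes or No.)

Yes

|K| = 4 divides |G| = 28, consistent with Lagrange.
K contains the identity, every element's inverse is in K, and K is closed under ·: it is a subgroup.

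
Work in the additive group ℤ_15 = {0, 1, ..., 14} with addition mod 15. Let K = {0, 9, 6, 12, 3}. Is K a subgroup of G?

|K| = 5 divides |G| = 15, consistent with Lagrange.
K contains the identity, every element's inverse is in K, and K is closed under +: it is a subgroup.
In fact K = ⟨3⟩.

Yes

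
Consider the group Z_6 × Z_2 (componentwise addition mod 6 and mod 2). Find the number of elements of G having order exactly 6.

An element (a,b) has order lcm(ord(a), ord(b)); count pairs with lcm equal to 6.
Enumerating gives 6 such elements.

6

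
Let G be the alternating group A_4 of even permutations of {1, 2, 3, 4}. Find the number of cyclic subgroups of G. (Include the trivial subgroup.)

Each element a generates a cyclic subgroup ⟨a⟩; distinct elements may generate the same one (a cyclic group of order d has φ(d) generators).
Cyclic subgroups by order — order 1: 1; order 2: 3; order 3: 4.
Total: 8.

8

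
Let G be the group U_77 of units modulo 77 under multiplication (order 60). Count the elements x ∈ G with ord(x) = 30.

24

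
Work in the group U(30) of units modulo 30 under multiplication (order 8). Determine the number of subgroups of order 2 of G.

|G| = 8 and 2 | 8, so subgroups of order 2 are possible by Lagrange.
The subgroups of order 2 are: {1, 11}; {1, 19}; {1, 29}.
So G has 3 subgroups of order 2.

3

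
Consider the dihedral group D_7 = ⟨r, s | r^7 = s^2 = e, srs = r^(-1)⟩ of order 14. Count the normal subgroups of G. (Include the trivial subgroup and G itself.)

G has 10 subgroups. Checking conjugation-invariance by order — order 1: 1/1 normal; order 2: 0/7 normal; order 7: 1/1 normal; order 14: 1/1 normal.
Total normal subgroups: 3.

3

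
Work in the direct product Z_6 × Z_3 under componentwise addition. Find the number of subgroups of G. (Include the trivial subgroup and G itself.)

12

|G| = 18, so by Lagrange every subgroup order divides 18. Divisors: 1, 2, 3, 6, 9, 18.
Subgroups by order — order 1: 1; order 2: 1; order 3: 4; order 6: 4; order 9: 1; order 18: 1.
Total: 1 + 1 + 4 + 4 + 1 + 1 = 12.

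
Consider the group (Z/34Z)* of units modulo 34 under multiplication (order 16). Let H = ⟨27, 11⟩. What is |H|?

16

|⟨27⟩| = 16 and |⟨11⟩| = 16, so |H| is a multiple of lcm(16, 16) = 16 and divides |G| = 16.
Closing {27, 11} under the group operation gives all of G, so |H| = 16.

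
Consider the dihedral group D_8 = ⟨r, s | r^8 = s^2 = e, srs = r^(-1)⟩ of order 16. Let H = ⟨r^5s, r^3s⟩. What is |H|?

8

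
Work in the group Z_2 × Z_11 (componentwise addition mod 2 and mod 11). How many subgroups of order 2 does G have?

1

|G| = 22 and 2 | 22, so subgroups of order 2 are possible by Lagrange.
The subgroups of order 2 are: {(0,0), (1,0)}.
So G has 1 subgroup of order 2.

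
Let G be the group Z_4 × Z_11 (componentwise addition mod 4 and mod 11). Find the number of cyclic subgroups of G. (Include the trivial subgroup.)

6

Each element a generates a cyclic subgroup ⟨a⟩; distinct elements may generate the same one (a cyclic group of order d has φ(d) generators).
Cyclic subgroups by order — order 1: 1; order 2: 1; order 4: 1; order 11: 1; order 22: 1; order 44: 1.
Total: 6.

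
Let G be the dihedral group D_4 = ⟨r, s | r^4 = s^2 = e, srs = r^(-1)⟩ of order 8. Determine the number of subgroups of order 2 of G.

5

|G| = 8 and 2 | 8, so subgroups of order 2 are possible by Lagrange.
The subgroups of order 2 are: {e, r^2}; {e, r^2s}; {e, r^3s}; {e, rs}; … (5 in all).
So G has 5 subgroups of order 2.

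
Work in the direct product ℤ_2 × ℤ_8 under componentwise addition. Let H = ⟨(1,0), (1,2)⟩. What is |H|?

8

|⟨(1,0)⟩| = 2 and |⟨(1,2)⟩| = 4, so |H| is a multiple of lcm(2, 4) = 4 and divides |G| = 16.
Closing under the operation: H = {(0,0), (0,2), (0,4), (0,6), (1,0), (1,2), (1,4), (1,6)}, so |H| = 8.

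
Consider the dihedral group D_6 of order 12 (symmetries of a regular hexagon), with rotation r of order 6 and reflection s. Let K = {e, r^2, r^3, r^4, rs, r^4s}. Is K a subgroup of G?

No

Closure fails: r^4 · r^4s = r^2s ∉ K. So K is not a subgroup.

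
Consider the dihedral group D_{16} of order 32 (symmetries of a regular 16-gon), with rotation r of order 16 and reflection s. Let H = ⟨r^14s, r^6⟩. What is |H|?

|⟨r^14s⟩| = 2 and |⟨r^6⟩| = 8, so |H| is a multiple of lcm(2, 8) = 8 and divides |G| = 32.
Closing under the operation: H = {e, r^2, r^4, r^6, r^8, r^10, r^12, r^14, s, r^2s, r^4s, r^6s, r^8s, r^10s, r^12s, r^14s}, so |H| = 16.

16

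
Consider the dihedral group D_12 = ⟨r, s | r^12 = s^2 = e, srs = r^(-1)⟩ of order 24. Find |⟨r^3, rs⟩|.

|⟨r^3⟩| = 4 and |⟨rs⟩| = 2, so |H| is a multiple of lcm(4, 2) = 4 and divides |G| = 24.
Closing under the operation: H = {e, r^3, r^6, r^9, rs, r^4s, r^7s, r^10s}, so |H| = 8.

8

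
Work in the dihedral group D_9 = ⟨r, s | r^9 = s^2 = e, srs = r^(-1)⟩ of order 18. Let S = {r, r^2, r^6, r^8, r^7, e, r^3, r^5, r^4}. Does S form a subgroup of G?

Yes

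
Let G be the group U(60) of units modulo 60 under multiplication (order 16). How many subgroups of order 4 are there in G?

|G| = 16 and 4 | 16, so subgroups of order 4 are possible by Lagrange.
The subgroups of order 4 are: {1, 11, 19, 29}; {1, 11, 31, 41}; {1, 11, 49, 59}; {1, 13, 37, 49}; … (11 in all).
So G has 11 subgroups of order 4.

11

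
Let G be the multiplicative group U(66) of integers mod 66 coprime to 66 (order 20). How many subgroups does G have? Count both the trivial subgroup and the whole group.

10

|G| = 20, so by Lagrange every subgroup order divides 20. Divisors: 1, 2, 4, 5, 10, 20.
Subgroups by order — order 1: 1; order 2: 3; order 4: 1; order 5: 1; order 10: 3; order 20: 1.
Total: 1 + 3 + 1 + 1 + 3 + 1 = 10.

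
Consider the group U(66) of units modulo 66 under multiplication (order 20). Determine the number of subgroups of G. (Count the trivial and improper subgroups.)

10

|G| = 20, so by Lagrange every subgroup order divides 20. Divisors: 1, 2, 4, 5, 10, 20.
Subgroups by order — order 1: 1; order 2: 3; order 4: 1; order 5: 1; order 10: 3; order 20: 1.
Total: 1 + 3 + 1 + 1 + 3 + 1 = 10.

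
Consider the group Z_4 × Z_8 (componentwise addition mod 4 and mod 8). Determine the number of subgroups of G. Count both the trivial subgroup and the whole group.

|G| = 32, so by Lagrange every subgroup order divides 32. Divisors: 1, 2, 4, 8, 16, 32.
Subgroups by order — order 1: 1; order 2: 3; order 4: 7; order 8: 7; order 16: 3; order 32: 1.
Total: 1 + 3 + 7 + 7 + 3 + 1 = 22.

22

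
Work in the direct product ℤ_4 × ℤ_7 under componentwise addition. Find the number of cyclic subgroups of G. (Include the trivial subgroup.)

A cyclic subgroup of order d is generated by each of its φ(d) elements of order d, so the cyclic subgroups of order d number (#elements of order d)/φ(d).
Cyclic subgroups by order — order 1: 1; order 2: 1; order 4: 1; order 7: 1; order 14: 1; order 28: 1.
Total: 6.

6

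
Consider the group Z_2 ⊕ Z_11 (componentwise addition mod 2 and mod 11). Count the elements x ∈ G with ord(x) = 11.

An element (a,b) has order lcm(ord(a), ord(b)); count pairs with lcm equal to 11.
Enumerating gives 10 such elements.

10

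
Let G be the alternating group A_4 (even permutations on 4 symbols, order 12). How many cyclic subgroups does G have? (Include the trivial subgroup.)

8

Group the elements of G by the cyclic subgroup they generate; each cyclic subgroup of order d accounts for φ(d) elements.
Cyclic subgroups by order — order 1: 1; order 2: 3; order 3: 4.
Total: 8.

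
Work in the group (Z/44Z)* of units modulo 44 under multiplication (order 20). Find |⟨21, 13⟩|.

|⟨21⟩| = 2 and |⟨13⟩| = 10, so |H| is a multiple of lcm(2, 10) = 10 and divides |G| = 20.
Closing under the operation: H = {1, 5, 9, 13, 17, 21, 25, 29, 37, 41}, so |H| = 10.

10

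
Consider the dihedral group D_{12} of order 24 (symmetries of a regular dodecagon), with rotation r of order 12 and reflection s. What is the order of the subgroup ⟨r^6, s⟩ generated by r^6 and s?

|⟨r^6⟩| = 2 and |⟨s⟩| = 2, so |H| is a multiple of lcm(2, 2) = 2 and divides |G| = 24.
Closing under the operation: H = {e, r^6, s, r^6s}, so |H| = 4.

4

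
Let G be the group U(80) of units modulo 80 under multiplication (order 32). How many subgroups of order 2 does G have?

|G| = 32 and 2 | 32, so subgroups of order 2 are possible by Lagrange.
The subgroups of order 2 are: {1, 31}; {1, 39}; {1, 41}; {1, 49}; … (7 in all).
So G has 7 subgroups of order 2.

7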